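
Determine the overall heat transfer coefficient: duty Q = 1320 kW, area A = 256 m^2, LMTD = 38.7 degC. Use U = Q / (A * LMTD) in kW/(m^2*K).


From Q = U*A*LMTD, U = Q / (A * LMTD)
U = 1320 / (256 * 38.7) = 1320 / 9907.2 = 0.1332

0.1332 kW/(m^2*K)


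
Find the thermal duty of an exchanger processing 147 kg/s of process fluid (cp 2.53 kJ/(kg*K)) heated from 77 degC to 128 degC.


Q = m_dot * cp * delta_T
delta_T = 128 - 77 = 51 K
Q = 147 * 2.53 * 51
= 371.91 * 51
= 18967.41 kW

18967.41 kW


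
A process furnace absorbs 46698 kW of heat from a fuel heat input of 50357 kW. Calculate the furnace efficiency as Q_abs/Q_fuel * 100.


Furnace efficiency = Q_absorbed / Q_fuel * 100
= 46698 / 50357 * 100 = 92.73

92.73 %


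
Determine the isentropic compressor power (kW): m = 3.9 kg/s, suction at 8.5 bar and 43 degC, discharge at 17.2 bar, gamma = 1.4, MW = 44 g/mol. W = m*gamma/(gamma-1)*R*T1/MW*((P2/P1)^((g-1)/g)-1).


Isentropic work: W = m*(gamma/(gamma-1))*(R*T1/MW)*((P2/P1)^((gamma-1)/gamma) - 1)
T1 = 43 + 273.15 = 316.15 K
Pressure ratio = 17.2 / 8.5 = 2.02353
Exponent = (1.4 - 1)/1.4 = 0.285714
(P2/P1)^exp - 1 = 2.02353^0.285714 - 1 = 0.223094
W = 3.9 * 1.4 / 0.4 * 8.314 * 316.15 / 44 * 0.223094 = 181.9

181.9 kW


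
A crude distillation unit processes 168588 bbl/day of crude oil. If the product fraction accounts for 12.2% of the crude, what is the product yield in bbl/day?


Crude throughput = 168588 bbl/day
Fraction yield = 12.2%
yield = throughput * fraction / 100
yield = 168588 * 12.2 / 100 = 20567.736

20567.736 bbl/day


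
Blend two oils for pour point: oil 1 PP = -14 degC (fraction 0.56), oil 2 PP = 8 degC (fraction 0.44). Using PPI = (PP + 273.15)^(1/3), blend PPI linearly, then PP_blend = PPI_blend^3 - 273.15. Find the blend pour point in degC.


PPI_1 = (-14 + 273.15)^(1/3) = 6.375541
PPI_2 = (8 + 273.15)^(1/3) = 6.551077
PPI_blend = 0.56 * 6.375541 + 0.44 * 6.551077 = 6.452777
PP_blend = 6.452777^3 - 273.15 = 268.6829 - 273.15 = -4.47

-4.47 degC


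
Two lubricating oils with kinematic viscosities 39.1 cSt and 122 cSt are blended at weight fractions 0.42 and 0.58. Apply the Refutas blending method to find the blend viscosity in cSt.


Refutas method: VBN_i = 14.534*ln(ln(visc_i + 0.8)) + 10.975, blended linearly by mass fraction; since VBN is linear in VBI_i = ln(ln(visc_i + 0.8)) and the fractions sum to 1, blend VBI directly: visc = exp(exp(VBI_blend)) - 0.8
VBI_1 = ln(ln(39.1 + 0.8)) = 1.30464
VBI_2 = ln(ln(122 + 0.8)) = 1.57081
VBI_blend = 0.42 * 1.30464 + 0.58 * 1.57081 = 1.45902
visc_blend = exp(exp(1.45902)) - 0.8 = 73.03

73.03 cSt


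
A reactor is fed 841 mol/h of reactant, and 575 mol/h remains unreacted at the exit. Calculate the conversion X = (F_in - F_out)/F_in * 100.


X = (F_in - F_out) / F_in * 100
Moles reacted = 841 - 575 = 266
X = 266 / 841 * 100
= 0.3163 * 100
= 31.63 %

31.63 %


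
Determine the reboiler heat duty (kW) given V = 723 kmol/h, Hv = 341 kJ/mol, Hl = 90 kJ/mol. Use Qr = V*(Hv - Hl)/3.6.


Qr = 723 * (341 - 90) / 3.6 = 723 * 251 / 3.6 = 50410

50410 kW


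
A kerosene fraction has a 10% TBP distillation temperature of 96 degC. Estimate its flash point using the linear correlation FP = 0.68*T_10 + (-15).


FP = 0.68 * 96 + (-15) = 50.28

50.28 degC


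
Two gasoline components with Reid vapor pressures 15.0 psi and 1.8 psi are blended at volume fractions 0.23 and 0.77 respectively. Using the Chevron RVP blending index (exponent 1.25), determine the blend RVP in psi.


Chevron index: RVP_blend = (sum xi*RVPi^1.25)^(1/1.25)
RVP^1.25 terms: 0.23 * 15.0^1.25 + 0.77 * 1.8^1.25 = 8.39496
RVP_blend = 8.39496^(1/1.25) = 5.485

5.485 psi


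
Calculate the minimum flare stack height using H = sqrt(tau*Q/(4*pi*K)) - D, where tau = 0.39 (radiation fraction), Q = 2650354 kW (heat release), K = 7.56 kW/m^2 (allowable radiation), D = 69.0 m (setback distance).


tau*Q/(4*pi*K) = 0.39 * 2650354 / (4 * pi * 7.56) = 10880.2
sqrt(10880.2) = 104.308
H = 104.308 - 69.0 = 35.31

35.31 m


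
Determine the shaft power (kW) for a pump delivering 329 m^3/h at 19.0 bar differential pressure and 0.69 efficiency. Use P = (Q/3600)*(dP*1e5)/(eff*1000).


Q = 329 / 3600 = 0.0913889 m^3/s
P = 0.0913889 * (19.0 * 1e5) / 0.69 / 1000 = 251.7

251.7 kW


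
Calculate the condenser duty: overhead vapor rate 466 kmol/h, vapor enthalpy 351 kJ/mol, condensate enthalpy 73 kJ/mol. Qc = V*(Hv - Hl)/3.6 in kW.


Qc = 466 * (351 - 73) / 3.6 = 466 * 278 / 3.6 = 35990

35990 kW


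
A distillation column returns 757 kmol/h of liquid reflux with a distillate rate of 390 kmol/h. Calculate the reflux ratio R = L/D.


Reflux ratio definition: R = L / D (liquid returned / distillate withdrawn)
L = 757 kmol/h, D = 390 kmol/h
R = 757 / 390 = 1.941

1.941


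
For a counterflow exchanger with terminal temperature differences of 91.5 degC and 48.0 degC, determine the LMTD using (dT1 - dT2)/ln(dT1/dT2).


LMTD = (dT1 - dT2) / ln(dT1/dT2)
= (91.5 - 48.0) / ln(91.5 / 48.0) = 43.5 / 0.645138 = 67.43

67.43 degC


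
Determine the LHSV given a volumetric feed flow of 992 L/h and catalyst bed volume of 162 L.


LHSV = volumetric feed rate / catalyst volume
= 992 L/h / 162 L
= 6.123 h^-1

6.123 h^-1


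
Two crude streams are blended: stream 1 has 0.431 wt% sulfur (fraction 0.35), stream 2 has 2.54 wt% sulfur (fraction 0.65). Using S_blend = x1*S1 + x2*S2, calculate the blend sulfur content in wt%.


Linear sulfur blending: S_blend = x1*S1 + x2*S2
Contribution 1: 0.35 * 0.431 = 0.15085 wt%
Contribution 2: 0.65 * 2.54 = 1.651 wt%
S_blend = 0.15085 + 1.651 = 1.80185

1.80185 wt%


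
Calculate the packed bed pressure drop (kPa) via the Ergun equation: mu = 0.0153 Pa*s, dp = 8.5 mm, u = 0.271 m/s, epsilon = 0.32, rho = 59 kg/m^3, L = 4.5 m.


dp = 8.5 mm = 0.0085 m
Viscous term = 150*0.0153*0.271*(1-0.32)^2 / (0.0085^2*0.32^3) = 121474
Inertial term = 1.75*59*0.271^2*(1-0.32) / (0.0085*0.32^3) = 18512.7
dP/L = 121474 + 18512.7 = 139987 Pa/m
dP = 139987 * 4.5 / 1000 = 629.9 kPa

629.9 kPa


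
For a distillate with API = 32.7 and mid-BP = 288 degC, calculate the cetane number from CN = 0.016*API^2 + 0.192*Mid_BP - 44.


CN = 0.016 * 32.7^2 + 0.192 * 288 - 44
CN = 17.10864 + 55.296 - 44 = 28.40464

28.40464


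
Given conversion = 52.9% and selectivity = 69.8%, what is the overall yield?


Overall yield = conversion (%) * selectivity (%) / 100
Conversion = 52.9%, Selectivity = 69.8%
Y = 52.9 * 69.8 / 100
= 36.9242 %

36.9242 %


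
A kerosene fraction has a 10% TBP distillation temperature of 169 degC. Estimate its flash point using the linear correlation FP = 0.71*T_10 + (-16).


FP = 0.71 * 169 + (-16) = 103.99

103.99 degC


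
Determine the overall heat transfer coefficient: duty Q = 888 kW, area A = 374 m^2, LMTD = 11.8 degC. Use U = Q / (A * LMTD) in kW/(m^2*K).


From Q = U*A*LMTD, U = Q / (A * LMTD)
U = 888 / (374 * 11.8) = 888 / 4413.2 = 0.2012

0.2012 kW/(m^2*K)


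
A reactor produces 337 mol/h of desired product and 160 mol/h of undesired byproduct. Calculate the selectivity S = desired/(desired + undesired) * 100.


Selectivity = desired / (desired + undesired) * 100
Total products = 337 + 160 = 497 mol/h
S = 337 / 497 * 100
= 0.6781 * 100
= 67.81 %

67.81 %


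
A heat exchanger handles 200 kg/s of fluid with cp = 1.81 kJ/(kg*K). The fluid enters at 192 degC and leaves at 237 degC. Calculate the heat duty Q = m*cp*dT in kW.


Q = m_dot * cp * delta_T
delta_T = 237 - 192 = 45 K
Q = 200 * 1.81 * 45
= 362 * 45
= 16290 kW

16290 kW


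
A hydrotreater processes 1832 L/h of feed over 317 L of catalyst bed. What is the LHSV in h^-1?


LHSV = volumetric feed rate / catalyst volume
= 1832 L/h / 317 L
= 5.779 h^-1

5.779 h^-1


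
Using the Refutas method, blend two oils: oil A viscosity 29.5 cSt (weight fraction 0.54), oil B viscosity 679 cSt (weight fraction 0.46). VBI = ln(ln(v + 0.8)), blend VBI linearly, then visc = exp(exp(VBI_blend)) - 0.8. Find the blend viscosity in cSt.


Refutas method: VBN_i = 14.534*ln(ln(visc_i + 0.8)) + 10.975, blended linearly by mass fraction; since VBN is linear in VBI_i = ln(ln(visc_i + 0.8)) and the fractions sum to 1, blend VBI directly: visc = exp(exp(VBI_blend)) - 0.8
VBI_1 = ln(ln(29.5 + 0.8)) = 1.22705
VBI_2 = ln(ln(679 + 0.8)) = 1.87515
VBI_blend = 0.54 * 1.22705 + 0.46 * 1.87515 = 1.52518
visc_blend = exp(exp(1.52518)) - 0.8 = 98.28

98.28 cSt


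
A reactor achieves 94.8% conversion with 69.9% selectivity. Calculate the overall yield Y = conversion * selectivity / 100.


Overall yield = conversion (%) * selectivity (%) / 100
Conversion = 94.8%, Selectivity = 69.9%
Y = 94.8 * 69.9 / 100
= 66.2652 %

66.2652 %


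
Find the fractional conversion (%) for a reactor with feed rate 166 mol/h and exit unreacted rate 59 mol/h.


X = (F_in - F_out) / F_in * 100
Moles reacted = 166 - 59 = 107
X = 107 / 166 * 100
= 0.6446 * 100
= 64.46 %

64.46 %


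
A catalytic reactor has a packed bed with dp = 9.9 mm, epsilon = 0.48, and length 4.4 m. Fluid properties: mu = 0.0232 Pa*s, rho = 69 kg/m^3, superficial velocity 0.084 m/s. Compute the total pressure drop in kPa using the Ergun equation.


dp = 9.9 mm = 0.0099 m
Viscous term = 150*0.0232*0.084*(1-0.48)^2 / (0.0099^2*0.48^3) = 7292.41
Inertial term = 1.75*69*0.084^2*(1-0.48) / (0.0099*0.48^3) = 404.66
dP/L = 7292.41 + 404.66 = 7697.07 Pa/m
dP = 7697.07 * 4.4 / 1000 = 33.87 kPa

33.87 kPa


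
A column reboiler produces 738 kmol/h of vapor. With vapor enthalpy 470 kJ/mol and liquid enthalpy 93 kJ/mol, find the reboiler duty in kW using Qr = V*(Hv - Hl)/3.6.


Qr = 738 * (470 - 93) / 3.6 = 738 * 377 / 3.6 = 77280

77280 kW


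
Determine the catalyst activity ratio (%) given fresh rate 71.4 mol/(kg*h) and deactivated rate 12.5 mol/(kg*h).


Activity (%) = (rate_used / rate_fresh) * 100
rate_used = 12.5, rate_fresh = 71.4
= (12.5 / 71.4) * 100
= 0.1751 * 100 = 17.51

17.51 %


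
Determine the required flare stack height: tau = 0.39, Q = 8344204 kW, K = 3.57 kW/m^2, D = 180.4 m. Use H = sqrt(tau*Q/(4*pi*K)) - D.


tau*Q/(4*pi*K) = 0.39 * 8344204 / (4 * pi * 3.57) = 72539
sqrt(72539) = 269.331
H = 269.331 - 180.4 = 88.93

88.93 m


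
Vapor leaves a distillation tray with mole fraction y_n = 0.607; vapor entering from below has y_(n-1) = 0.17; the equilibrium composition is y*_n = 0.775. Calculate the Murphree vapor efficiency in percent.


Murphree vapor efficiency: EMV = (y_n - y_(n-1)) / (y*_n - y_(n-1)) * 100
EMV = (0.607 - 0.17) / (0.775 - 0.17) * 100 = 0.437 / 0.605 * 100 = 72.23

72.23 %


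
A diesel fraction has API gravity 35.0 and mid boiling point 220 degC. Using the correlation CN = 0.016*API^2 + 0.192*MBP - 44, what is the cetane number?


CN = 0.016 * 35.0^2 + 0.192 * 220 - 44
CN = 19.6 + 42.24 - 44 = 17.84

17.84


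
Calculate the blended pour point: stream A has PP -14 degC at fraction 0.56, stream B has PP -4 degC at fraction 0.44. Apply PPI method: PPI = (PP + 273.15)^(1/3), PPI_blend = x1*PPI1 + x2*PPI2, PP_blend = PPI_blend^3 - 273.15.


PPI_1 = (-14 + 273.15)^(1/3) = 6.375541
PPI_2 = (-4 + 273.15)^(1/3) = 6.456514
PPI_blend = 0.56 * 6.375541 + 0.44 * 6.456514 = 6.411169
PP_blend = 6.411169^3 - 273.15 = 263.5188 - 273.15 = -9.63

-9.63 degC


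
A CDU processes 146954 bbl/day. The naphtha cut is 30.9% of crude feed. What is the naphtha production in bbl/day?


Crude throughput = 146954 bbl/day
Fraction yield = 30.9%
yield = throughput * fraction / 100
yield = 146954 * 30.9 / 100 = 45408.786

45408.786 bbl/day


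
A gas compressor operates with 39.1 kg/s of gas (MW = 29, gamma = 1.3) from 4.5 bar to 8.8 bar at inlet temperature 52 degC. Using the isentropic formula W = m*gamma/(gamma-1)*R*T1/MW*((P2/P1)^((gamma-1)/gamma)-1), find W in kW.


Isentropic work: W = m*(gamma/(gamma-1))*(R*T1/MW)*((P2/P1)^((gamma-1)/gamma) - 1)
T1 = 52 + 273.15 = 325.15 K
Pressure ratio = 8.8 / 4.5 = 1.95556
Exponent = (1.3 - 1)/1.3 = 0.230769
(P2/P1)^exp - 1 = 1.95556^0.230769 - 1 = 0.167391
W = 39.1 * 1.3 / 0.3 * 8.314 * 325.15 / 29 * 0.167391 = 2644

2644 kW


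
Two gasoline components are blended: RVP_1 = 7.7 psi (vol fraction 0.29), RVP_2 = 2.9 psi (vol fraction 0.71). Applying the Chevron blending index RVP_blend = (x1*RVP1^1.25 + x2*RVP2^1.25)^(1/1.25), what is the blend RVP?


Chevron index: RVP_blend = (sum xi*RVPi^1.25)^(1/1.25)
RVP^1.25 terms: 0.29 * 7.7^1.25 + 0.71 * 2.9^1.25 = 6.40666
RVP_blend = 6.40666^(1/1.25) = 4.419

4.419 psi


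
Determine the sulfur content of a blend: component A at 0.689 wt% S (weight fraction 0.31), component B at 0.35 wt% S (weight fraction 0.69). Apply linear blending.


Linear sulfur blending: S_blend = x1*S1 + x2*S2
Contribution 1: 0.31 * 0.689 = 0.21359 wt%
Contribution 2: 0.69 * 0.35 = 0.2415 wt%
S_blend = 0.21359 + 0.2415 = 0.45509

0.45509 wt%


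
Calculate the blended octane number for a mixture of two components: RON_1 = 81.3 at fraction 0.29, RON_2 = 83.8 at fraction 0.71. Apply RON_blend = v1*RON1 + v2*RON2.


Linear blending: RON_blend = sum(vi * RONi)
Contribution 1: 0.29 * 81.3 = 23.577
Contribution 2: 0.71 * 83.8 = 59.498
RON_blend = 23.577 + 59.498 = 83.075

83.075


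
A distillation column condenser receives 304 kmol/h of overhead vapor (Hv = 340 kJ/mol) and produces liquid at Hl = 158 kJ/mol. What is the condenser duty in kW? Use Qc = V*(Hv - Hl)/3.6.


Qc = 304 * (340 - 158) / 3.6 = 304 * 182 / 3.6 = 15370

15370 kW


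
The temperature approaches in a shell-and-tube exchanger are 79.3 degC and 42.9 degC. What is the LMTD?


LMTD = (dT1 - dT2) / ln(dT1/dT2)
= (79.3 - 42.9) / ln(79.3 / 42.9) = 36.4 / 0.614366 = 59.25

59.25 degC


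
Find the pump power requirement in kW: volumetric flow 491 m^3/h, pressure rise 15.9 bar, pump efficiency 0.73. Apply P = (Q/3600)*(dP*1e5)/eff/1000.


Q = 491 / 3600 = 0.136389 m^3/s
P = 0.136389 * (15.9 * 1e5) / 0.73 / 1000 = 297.1

297.1 kW


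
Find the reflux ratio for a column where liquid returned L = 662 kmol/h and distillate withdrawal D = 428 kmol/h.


Reflux ratio definition: R = L / D (liquid returned / distillate withdrawn)
L = 662 kmol/h, D = 428 kmol/h
R = 662 / 428 = 1.547

1.547


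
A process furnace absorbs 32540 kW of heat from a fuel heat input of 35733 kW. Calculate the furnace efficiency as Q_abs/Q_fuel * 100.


Furnace efficiency = Q_absorbed / Q_fuel * 100
= 32540 / 35733 * 100 = 91.06

91.06 %


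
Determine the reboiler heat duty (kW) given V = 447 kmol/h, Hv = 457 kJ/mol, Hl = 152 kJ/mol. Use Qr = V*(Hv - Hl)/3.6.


Qr = 447 * (457 - 152) / 3.6 = 447 * 305 / 3.6 = 37870

37870 kW


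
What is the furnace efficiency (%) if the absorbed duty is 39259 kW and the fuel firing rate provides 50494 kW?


Furnace efficiency = Q_absorbed / Q_fuel * 100
= 39259 / 50494 * 100 = 77.75

77.75 %


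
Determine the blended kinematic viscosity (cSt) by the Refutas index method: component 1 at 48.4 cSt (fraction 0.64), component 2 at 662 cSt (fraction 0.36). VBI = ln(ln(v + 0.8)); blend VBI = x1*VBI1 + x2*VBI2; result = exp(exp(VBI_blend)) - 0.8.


Refutas method: VBN_i = 14.534*ln(ln(visc_i + 0.8)) + 10.975, blended linearly by mass fraction; since VBN is linear in VBI_i = ln(ln(visc_i + 0.8)) and the fractions sum to 1, blend VBI directly: visc = exp(exp(VBI_blend)) - 0.8
VBI_1 = ln(ln(48.4 + 0.8)) = 1.35992
VBI_2 = ln(ln(662 + 0.8)) = 1.87126
VBI_blend = 0.64 * 1.35992 + 0.36 * 1.87126 = 1.544
visc_blend = exp(exp(1.544)) - 0.8 = 107.3

107.3 cSt


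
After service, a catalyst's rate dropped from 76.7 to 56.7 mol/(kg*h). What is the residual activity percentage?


Activity (%) = (rate_used / rate_fresh) * 100
rate_used = 56.7, rate_fresh = 76.7
= (56.7 / 76.7) * 100
= 0.7392 * 100 = 73.92

73.92 %


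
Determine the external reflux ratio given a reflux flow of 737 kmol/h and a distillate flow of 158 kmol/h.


Reflux ratio definition: R = L / D (liquid returned / distillate withdrawn)
L = 737 kmol/h, D = 158 kmol/h
R = 737 / 158 = 4.665

4.665


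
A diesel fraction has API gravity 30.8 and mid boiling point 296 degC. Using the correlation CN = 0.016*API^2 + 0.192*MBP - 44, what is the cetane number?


CN = 0.016 * 30.8^2 + 0.192 * 296 - 44
CN = 15.17824 + 56.832 - 44 = 28.01024

28.01024


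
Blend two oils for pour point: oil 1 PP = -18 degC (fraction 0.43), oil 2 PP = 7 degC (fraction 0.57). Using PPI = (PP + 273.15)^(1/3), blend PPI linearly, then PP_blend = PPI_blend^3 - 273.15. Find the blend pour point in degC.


PPI_1 = (-18 + 273.15)^(1/3) = 6.342569
PPI_2 = (7 + 273.15)^(1/3) = 6.543301
PPI_blend = 0.43 * 6.342569 + 0.57 * 6.543301 = 6.456986
PP_blend = 6.456986^3 - 273.15 = 269.209 - 273.15 = -3.94

-3.94 degC


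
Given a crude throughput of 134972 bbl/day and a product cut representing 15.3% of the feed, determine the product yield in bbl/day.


Crude throughput = 134972 bbl/day
Fraction yield = 15.3%
yield = throughput * fraction / 100
yield = 134972 * 15.3 / 100 = 20650.716

20650.716 bbl/day


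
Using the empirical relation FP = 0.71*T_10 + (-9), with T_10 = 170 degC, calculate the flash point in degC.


FP = 0.71 * 170 + (-9) = 111.7

111.7 degC


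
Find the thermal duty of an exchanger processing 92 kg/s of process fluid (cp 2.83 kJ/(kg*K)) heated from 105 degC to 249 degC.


Q = m_dot * cp * delta_T
delta_T = 249 - 105 = 144 K
Q = 92 * 2.83 * 144
= 260.36 * 144
= 37491.84 kW

37491.84 kW


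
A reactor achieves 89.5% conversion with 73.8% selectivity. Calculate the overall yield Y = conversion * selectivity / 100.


Overall yield = conversion (%) * selectivity (%) / 100
Conversion = 89.5%, Selectivity = 73.8%
Y = 89.5 * 73.8 / 100
= 66.051 %

66.051 %


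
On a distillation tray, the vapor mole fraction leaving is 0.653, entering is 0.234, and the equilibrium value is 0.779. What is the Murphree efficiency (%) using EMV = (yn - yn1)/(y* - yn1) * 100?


Murphree vapor efficiency: EMV = (y_n - y_(n-1)) / (y*_n - y_(n-1)) * 100
EMV = (0.653 - 0.234) / (0.779 - 0.234) * 100 = 0.419 / 0.545 * 100 = 76.88

76.88 %


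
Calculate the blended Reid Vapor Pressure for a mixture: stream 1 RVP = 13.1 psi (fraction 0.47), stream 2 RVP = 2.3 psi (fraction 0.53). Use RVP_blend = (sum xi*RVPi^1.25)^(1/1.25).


Chevron index: RVP_blend = (sum xi*RVPi^1.25)^(1/1.25)
RVP^1.25 terms: 0.47 * 13.1^1.25 + 0.53 * 2.3^1.25 = 13.2147
RVP_blend = 13.2147^(1/1.25) = 7.886

7.886 psi


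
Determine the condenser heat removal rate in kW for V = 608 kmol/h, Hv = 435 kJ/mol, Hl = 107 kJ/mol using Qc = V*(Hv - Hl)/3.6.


Qc = 608 * (435 - 107) / 3.6 = 608 * 328 / 3.6 = 55400

55400 kW


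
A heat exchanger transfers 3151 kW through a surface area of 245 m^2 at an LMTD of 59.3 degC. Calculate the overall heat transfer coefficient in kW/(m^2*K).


From Q = U*A*LMTD, U = Q / (A * LMTD)
U = 3151 / (245 * 59.3) = 3151 / 14528.5 = 0.2169

0.2169 kW/(m^2*K)


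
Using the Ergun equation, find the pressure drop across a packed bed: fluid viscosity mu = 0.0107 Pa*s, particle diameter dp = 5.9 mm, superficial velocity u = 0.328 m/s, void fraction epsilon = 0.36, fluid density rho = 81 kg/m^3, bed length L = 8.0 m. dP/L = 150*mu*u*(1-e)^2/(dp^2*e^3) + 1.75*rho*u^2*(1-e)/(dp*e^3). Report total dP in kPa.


dp = 5.9 mm = 0.0059 m
Viscous term = 150*0.0107*0.328*(1-0.36)^2 / (0.0059^2*0.36^3) = 132769
Inertial term = 1.75*81*0.328^2*(1-0.36) / (0.0059*0.36^3) = 35456.1
dP/L = 132769 + 35456.1 = 168225 Pa/m
dP = 168225 * 8.0 / 1000 = 1346 kPa

1346 kPa


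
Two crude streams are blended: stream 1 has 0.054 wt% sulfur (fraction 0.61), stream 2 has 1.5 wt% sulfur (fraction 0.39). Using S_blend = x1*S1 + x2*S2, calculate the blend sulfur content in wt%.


Linear sulfur blending: S_blend = x1*S1 + x2*S2
Contribution 1: 0.61 * 0.054 = 0.03294 wt%
Contribution 2: 0.39 * 1.5 = 0.585 wt%
S_blend = 0.03294 + 0.585 = 0.61794

0.61794 wt%


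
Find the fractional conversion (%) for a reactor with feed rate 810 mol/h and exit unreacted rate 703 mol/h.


X = (F_in - F_out) / F_in * 100
Moles reacted = 810 - 703 = 107
X = 107 / 810 * 100
= 0.1321 * 100
= 13.21 %

13.21 %


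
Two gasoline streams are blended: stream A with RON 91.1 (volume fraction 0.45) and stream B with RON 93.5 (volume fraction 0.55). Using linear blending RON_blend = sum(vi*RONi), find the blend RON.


Linear blending: RON_blend = sum(vi * RONi)
Contribution 1: 0.45 * 91.1 = 40.995
Contribution 2: 0.55 * 93.5 = 51.425
RON_blend = 40.995 + 51.425 = 92.42

92.42


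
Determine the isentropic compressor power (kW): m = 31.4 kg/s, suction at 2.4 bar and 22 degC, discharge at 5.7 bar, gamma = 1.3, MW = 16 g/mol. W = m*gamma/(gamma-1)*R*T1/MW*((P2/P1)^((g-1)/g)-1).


Isentropic work: W = m*(gamma/(gamma-1))*(R*T1/MW)*((P2/P1)^((gamma-1)/gamma) - 1)
T1 = 22 + 273.15 = 295.15 K
Pressure ratio = 5.7 / 2.4 = 2.375
Exponent = (1.3 - 1)/1.3 = 0.230769
(P2/P1)^exp - 1 = 2.375^0.230769 - 1 = 0.220932
W = 31.4 * 1.3 / 0.3 * 8.314 * 295.15 / 16 * 0.220932 = 4610

4610 kW


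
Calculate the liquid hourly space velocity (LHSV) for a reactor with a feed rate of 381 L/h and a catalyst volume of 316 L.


LHSV = volumetric feed rate / catalyst volume
= 381 L/h / 316 L
= 1.206 h^-1

1.206 h^-1


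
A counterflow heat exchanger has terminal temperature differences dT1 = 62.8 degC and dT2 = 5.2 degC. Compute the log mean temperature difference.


LMTD = (dT1 - dT2) / ln(dT1/dT2)
= (62.8 - 5.2) / ln(62.8 / 5.2) = 57.6 / 2.4913 = 23.12

23.12 degC


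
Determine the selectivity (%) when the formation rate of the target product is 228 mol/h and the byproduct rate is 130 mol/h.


Selectivity = desired / (desired + undesired) * 100
Total products = 228 + 130 = 358 mol/h
S = 228 / 358 * 100
= 0.6369 * 100
= 63.69 %

63.69 %


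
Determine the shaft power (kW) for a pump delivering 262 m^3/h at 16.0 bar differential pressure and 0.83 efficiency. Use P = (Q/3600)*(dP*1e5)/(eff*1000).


Q = 262 / 3600 = 0.0727778 m^3/s
P = 0.0727778 * (16.0 * 1e5) / 0.83 / 1000 = 140.3

140.3 kW


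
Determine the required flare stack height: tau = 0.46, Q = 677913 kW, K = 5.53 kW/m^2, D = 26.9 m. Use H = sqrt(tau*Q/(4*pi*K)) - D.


tau*Q/(4*pi*K) = 0.46 * 677913 / (4 * pi * 5.53) = 4487.42
sqrt(4487.42) = 66.9882
H = 66.9882 - 26.9 = 40.09

40.09 m


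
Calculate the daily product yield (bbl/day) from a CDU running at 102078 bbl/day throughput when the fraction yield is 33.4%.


Crude throughput = 102078 bbl/day
Fraction yield = 33.4%
yield = throughput * fraction / 100
yield = 102078 * 33.4 / 100 = 34094.052

34094.052 bbl/day


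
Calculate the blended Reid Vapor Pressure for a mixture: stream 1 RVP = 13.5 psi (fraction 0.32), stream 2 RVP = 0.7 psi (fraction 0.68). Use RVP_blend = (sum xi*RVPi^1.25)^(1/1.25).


Chevron index: RVP_blend = (sum xi*RVPi^1.25)^(1/1.25)
RVP^1.25 terms: 0.32 * 13.5^1.25 + 0.68 * 0.7^1.25 = 8.7161
RVP_blend = 8.7161^(1/1.25) = 5.653

5.653 psi


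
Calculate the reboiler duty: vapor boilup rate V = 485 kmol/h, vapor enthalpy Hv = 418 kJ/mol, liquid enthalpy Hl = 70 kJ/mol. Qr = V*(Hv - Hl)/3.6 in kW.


Qr = 485 * (418 - 70) / 3.6 = 485 * 348 / 3.6 = 46880

46880 kW


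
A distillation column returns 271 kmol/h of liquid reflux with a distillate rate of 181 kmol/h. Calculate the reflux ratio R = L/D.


Reflux ratio definition: R = L / D (liquid returned / distillate withdrawn)
L = 271 kmol/h, D = 181 kmol/h
R = 271 / 181 = 1.497

1.497


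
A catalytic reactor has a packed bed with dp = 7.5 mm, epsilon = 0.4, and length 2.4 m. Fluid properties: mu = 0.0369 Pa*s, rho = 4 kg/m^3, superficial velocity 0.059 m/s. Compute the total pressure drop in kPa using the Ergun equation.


dp = 7.5 mm = 0.0075 m
Viscous term = 150*0.0369*0.059*(1-0.4)^2 / (0.0075^2*0.4^3) = 32656.5
Inertial term = 1.75*4*0.059^2*(1-0.4) / (0.0075*0.4^3) = 30.4587
dP/L = 32656.5 + 30.4587 = 32687 Pa/m
dP = 32687 * 2.4 / 1000 = 78.45 kPa

78.45 kPa


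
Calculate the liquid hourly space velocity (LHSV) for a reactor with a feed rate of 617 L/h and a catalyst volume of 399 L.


LHSV = volumetric feed rate / catalyst volume
= 617 L/h / 399 L
= 1.546 h^-1

1.546 h^-1


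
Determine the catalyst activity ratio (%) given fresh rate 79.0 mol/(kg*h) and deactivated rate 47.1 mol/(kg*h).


Activity (%) = (rate_used / rate_fresh) * 100
rate_used = 47.1, rate_fresh = 79.0
= (47.1 / 79.0) * 100
= 0.5962 * 100 = 59.62

59.62 %


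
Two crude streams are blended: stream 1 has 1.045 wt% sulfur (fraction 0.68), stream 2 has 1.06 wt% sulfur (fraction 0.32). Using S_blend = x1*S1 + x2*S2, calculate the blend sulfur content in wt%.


Linear sulfur blending: S_blend = x1*S1 + x2*S2
Contribution 1: 0.68 * 1.045 = 0.7106 wt%
Contribution 2: 0.32 * 1.06 = 0.3392 wt%
S_blend = 0.7106 + 0.3392 = 1.0498

1.0498 wt%


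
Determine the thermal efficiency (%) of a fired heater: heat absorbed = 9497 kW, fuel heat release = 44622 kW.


Furnace efficiency = Q_absorbed / Q_fuel * 100
= 9497 / 44622 * 100 = 21.28

21.28 %


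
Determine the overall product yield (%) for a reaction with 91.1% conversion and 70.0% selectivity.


Overall yield = conversion (%) * selectivity (%) / 100
Conversion = 91.1%, Selectivity = 70.0%
Y = 91.1 * 70.0 / 100
= 63.77 %

63.77 %


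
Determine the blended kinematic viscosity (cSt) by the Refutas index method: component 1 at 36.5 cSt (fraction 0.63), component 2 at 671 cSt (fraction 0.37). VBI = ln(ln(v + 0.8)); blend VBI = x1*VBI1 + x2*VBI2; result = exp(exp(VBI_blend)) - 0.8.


Refutas method: VBN_i = 14.534*ln(ln(visc_i + 0.8)) + 10.975, blended linearly by mass fraction; since VBN is linear in VBI_i = ln(ln(visc_i + 0.8)) and the fractions sum to 1, blend VBI directly: visc = exp(exp(VBI_blend)) - 0.8
VBI_1 = ln(ln(36.5 + 0.8)) = 1.2862
VBI_2 = ln(ln(671 + 0.8)) = 1.87333
VBI_blend = 0.63 * 1.2862 + 0.37 * 1.87333 = 1.50344
visc_blend = exp(exp(1.50344)) - 0.8 = 88.96

88.96 cSt


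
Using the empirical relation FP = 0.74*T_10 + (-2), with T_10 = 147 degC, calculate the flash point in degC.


FP = 0.74 * 147 + (-2) = 106.78

106.78 degC


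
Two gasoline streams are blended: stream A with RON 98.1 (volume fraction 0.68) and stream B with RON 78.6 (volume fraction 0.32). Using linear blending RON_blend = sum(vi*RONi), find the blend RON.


Linear blending: RON_blend = sum(vi * RONi)
Contribution 1: 0.68 * 98.1 = 66.708
Contribution 2: 0.32 * 78.6 = 25.152
RON_blend = 66.708 + 25.152 = 91.86

91.86


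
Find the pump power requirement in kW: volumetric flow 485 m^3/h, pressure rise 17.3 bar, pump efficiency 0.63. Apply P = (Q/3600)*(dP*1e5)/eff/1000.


Q = 485 / 3600 = 0.134722 m^3/s
P = 0.134722 * (17.3 * 1e5) / 0.63 / 1000 = 370.0

370.0 kW


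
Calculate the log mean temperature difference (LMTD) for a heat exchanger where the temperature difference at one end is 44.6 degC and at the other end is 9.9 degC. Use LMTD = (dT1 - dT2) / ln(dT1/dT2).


LMTD = (dT1 - dT2) / ln(dT1/dT2)
= (44.6 - 9.9) / ln(44.6 / 9.9) = 34.7 / 1.5052 = 23.05

23.05 degC


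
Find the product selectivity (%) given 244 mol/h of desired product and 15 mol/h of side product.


Selectivity = desired / (desired + undesired) * 100
Total products = 244 + 15 = 259 mol/h
S = 244 / 259 * 100
= 0.9421 * 100
= 94.21 %

94.21 %


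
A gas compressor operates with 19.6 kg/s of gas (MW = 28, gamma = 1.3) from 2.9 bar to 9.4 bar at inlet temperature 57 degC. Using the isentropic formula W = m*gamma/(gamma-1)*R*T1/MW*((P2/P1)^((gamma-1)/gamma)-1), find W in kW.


Isentropic work: W = m*(gamma/(gamma-1))*(R*T1/MW)*((P2/P1)^((gamma-1)/gamma) - 1)
T1 = 57 + 273.15 = 330.15 K
Pressure ratio = 9.4 / 2.9 = 3.24138
Exponent = (1.3 - 1)/1.3 = 0.230769
(P2/P1)^exp - 1 = 3.24138^0.230769 - 1 = 0.311779
W = 19.6 * 1.3 / 0.3 * 8.314 * 330.15 / 28 * 0.311779 = 2596

2596 kW


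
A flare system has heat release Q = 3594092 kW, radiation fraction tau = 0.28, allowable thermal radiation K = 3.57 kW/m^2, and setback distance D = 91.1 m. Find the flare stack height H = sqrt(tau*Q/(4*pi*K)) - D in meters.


tau*Q/(4*pi*K) = 0.28 * 3594092 / (4 * pi * 3.57) = 22432.1
sqrt(22432.1) = 149.773
H = 149.773 - 91.1 = 58.67

58.67 m


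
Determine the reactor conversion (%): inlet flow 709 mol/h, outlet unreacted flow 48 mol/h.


X = (F_in - F_out) / F_in * 100
Moles reacted = 709 - 48 = 661
X = 661 / 709 * 100
= 0.9323 * 100
= 93.23 %

93.23 %


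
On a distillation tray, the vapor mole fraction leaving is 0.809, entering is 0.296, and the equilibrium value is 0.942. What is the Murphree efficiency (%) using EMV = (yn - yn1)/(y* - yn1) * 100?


Murphree vapor efficiency: EMV = (y_n - y_(n-1)) / (y*_n - y_(n-1)) * 100
EMV = (0.809 - 0.296) / (0.942 - 0.296) * 100 = 0.513 / 0.646 * 100 = 79.41

79.41 %


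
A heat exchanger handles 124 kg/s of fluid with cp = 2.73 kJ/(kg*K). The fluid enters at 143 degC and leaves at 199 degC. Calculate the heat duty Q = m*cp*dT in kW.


Q = m_dot * cp * delta_T
delta_T = 199 - 143 = 56 K
Q = 124 * 2.73 * 56
= 338.52 * 56
= 18957.12 kW

18957.12 kW


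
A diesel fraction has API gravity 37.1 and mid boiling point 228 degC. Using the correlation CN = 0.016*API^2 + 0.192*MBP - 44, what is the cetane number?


CN = 0.016 * 37.1^2 + 0.192 * 228 - 44
CN = 22.02256 + 43.776 - 44 = 21.79856

21.79856


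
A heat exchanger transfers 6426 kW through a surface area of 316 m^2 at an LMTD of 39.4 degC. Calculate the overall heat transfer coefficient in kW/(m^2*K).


From Q = U*A*LMTD, U = Q / (A * LMTD)
U = 6426 / (316 * 39.4) = 6426 / 12450.4 = 0.5161

0.5161 kW/(m^2*K)


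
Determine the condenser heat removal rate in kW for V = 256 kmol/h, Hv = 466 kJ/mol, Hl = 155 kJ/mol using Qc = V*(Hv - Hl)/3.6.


Qc = 256 * (466 - 155) / 3.6 = 256 * 311 / 3.6 = 22120

22120 kW


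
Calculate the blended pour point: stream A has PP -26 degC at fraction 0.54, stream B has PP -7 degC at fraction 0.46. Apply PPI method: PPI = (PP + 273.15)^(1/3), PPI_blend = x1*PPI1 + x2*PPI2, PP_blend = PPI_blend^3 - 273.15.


PPI_1 = (-26 + 273.15)^(1/3) = 6.275575
PPI_2 = (-7 + 273.15)^(1/3) = 6.432436
PPI_blend = 0.54 * 6.275575 + 0.46 * 6.432436 = 6.347731
PP_blend = 6.347731^3 - 273.15 = 255.7735 - 273.15 = -17.38

-17.38 degC


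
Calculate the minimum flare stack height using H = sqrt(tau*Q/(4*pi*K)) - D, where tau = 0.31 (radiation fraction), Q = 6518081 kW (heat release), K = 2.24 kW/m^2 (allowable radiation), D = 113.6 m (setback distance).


tau*Q/(4*pi*K) = 0.31 * 6518081 / (4 * pi * 2.24) = 71783.3
sqrt(71783.3) = 267.924
H = 267.924 - 113.6 = 154.3

154.3 m


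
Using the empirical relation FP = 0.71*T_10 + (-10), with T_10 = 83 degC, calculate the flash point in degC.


FP = 0.71 * 83 + (-10) = 48.93

48.93 degC


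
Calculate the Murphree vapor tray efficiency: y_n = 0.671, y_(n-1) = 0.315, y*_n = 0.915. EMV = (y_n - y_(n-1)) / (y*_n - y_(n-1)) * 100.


Murphree vapor efficiency: EMV = (y_n - y_(n-1)) / (y*_n - y_(n-1)) * 100
EMV = (0.671 - 0.315) / (0.915 - 0.315) * 100 = 0.356 / 0.6 * 100 = 59.33

59.33 %


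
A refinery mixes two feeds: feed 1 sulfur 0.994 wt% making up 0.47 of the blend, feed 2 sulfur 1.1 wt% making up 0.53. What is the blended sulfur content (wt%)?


Linear sulfur blending: S_blend = x1*S1 + x2*S2
Contribution 1: 0.47 * 0.994 = 0.46718 wt%
Contribution 2: 0.53 * 1.1 = 0.583 wt%
S_blend = 0.46718 + 0.583 = 1.05018

1.05018 wt%


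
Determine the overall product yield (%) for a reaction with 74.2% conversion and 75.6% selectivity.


Overall yield = conversion (%) * selectivity (%) / 100
Conversion = 74.2%, Selectivity = 75.6%
Y = 74.2 * 75.6 / 100
= 56.0952 %

56.0952 %


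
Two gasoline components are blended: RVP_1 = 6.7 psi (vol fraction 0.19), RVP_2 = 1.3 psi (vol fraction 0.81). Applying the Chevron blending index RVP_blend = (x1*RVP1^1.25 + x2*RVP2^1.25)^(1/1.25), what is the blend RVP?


Chevron index: RVP_blend = (sum xi*RVPi^1.25)^(1/1.25)
RVP^1.25 terms: 0.19 * 6.7^1.25 + 0.81 * 1.3^1.25 = 3.17246
RVP_blend = 3.17246^(1/1.25) = 2.518

2.518 psi


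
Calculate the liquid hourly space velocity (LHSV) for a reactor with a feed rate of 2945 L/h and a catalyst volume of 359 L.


LHSV = volumetric feed rate / catalyst volume
= 2945 L/h / 359 L
= 8.203 h^-1

8.203 h^-1


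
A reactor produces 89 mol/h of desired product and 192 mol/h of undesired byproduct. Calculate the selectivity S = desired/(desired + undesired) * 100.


Selectivity = desired / (desired + undesired) * 100
Total products = 89 + 192 = 281 mol/h
S = 89 / 281 * 100
= 0.3167 * 100
= 31.67 %

31.67 %


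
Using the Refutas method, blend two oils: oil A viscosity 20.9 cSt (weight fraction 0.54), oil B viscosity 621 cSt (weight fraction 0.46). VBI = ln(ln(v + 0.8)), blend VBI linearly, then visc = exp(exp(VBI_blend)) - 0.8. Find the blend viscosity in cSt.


Refutas method: VBN_i = 14.534*ln(ln(visc_i + 0.8)) + 10.975, blended linearly by mass fraction; since VBN is linear in VBI_i = ln(ln(visc_i + 0.8)) and the fractions sum to 1, blend VBI directly: visc = exp(exp(VBI_blend)) - 0.8
VBI_1 = ln(ln(20.9 + 0.8)) = 1.12406
VBI_2 = ln(ln(621 + 0.8)) = 1.86138
VBI_blend = 0.54 * 1.12406 + 0.46 * 1.86138 = 1.46323
visc_blend = exp(exp(1.46323)) - 0.8 = 74.38

74.38 cSt


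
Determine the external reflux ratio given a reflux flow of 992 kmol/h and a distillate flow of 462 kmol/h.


Reflux ratio definition: R = L / D (liquid returned / distillate withdrawn)
L = 992 kmol/h, D = 462 kmol/h
R = 992 / 462 = 2.147

2.147


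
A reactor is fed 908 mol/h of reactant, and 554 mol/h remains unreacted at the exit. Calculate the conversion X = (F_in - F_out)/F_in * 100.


X = (F_in - F_out) / F_in * 100
Moles reacted = 908 - 554 = 354
X = 354 / 908 * 100
= 0.3899 * 100
= 38.99 %

38.99 %


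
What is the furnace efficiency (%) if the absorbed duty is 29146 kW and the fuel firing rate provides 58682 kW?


Furnace efficiency = Q_absorbed / Q_fuel * 100
= 29146 / 58682 * 100 = 49.67

49.67 %


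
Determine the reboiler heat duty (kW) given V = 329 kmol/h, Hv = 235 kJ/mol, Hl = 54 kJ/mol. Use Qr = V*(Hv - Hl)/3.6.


Qr = 329 * (235 - 54) / 3.6 = 329 * 181 / 3.6 = 16540

16540 kW


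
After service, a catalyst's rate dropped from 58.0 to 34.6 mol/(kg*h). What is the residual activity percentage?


Activity (%) = (rate_used / rate_fresh) * 100
rate_used = 34.6, rate_fresh = 58.0
= (34.6 / 58.0) * 100
= 0.5966 * 100 = 59.66

59.66 %


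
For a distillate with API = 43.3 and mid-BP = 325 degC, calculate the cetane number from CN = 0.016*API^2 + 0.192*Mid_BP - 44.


CN = 0.016 * 43.3^2 + 0.192 * 325 - 44
CN = 29.99824 + 62.4 - 44 = 48.39824

48.39824


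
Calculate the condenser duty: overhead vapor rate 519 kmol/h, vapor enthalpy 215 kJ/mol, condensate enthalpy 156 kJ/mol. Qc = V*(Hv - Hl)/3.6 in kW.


Qc = 519 * (215 - 156) / 3.6 = 519 * 59 / 3.6 = 8506

8506 kW


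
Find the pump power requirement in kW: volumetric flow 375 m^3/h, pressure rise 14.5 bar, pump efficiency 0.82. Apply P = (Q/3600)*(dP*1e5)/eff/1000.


Q = 375 / 3600 = 0.104167 m^3/s
P = 0.104167 * (14.5 * 1e5) / 0.82 / 1000 = 184.2

184.2 kW


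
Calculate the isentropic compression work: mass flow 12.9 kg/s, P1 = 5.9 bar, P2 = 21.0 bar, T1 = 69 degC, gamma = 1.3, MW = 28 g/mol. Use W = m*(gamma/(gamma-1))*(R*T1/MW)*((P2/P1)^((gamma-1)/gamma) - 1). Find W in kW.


Isentropic work: W = m*(gamma/(gamma-1))*(R*T1/MW)*((P2/P1)^((gamma-1)/gamma) - 1)
T1 = 69 + 273.15 = 342.15 K
Pressure ratio = 21.0 / 5.9 = 3.55932
Exponent = (1.3 - 1)/1.3 = 0.230769
(P2/P1)^exp - 1 = 3.55932^0.230769 - 1 = 0.340412
W = 12.9 * 1.3 / 0.3 * 8.314 * 342.15 / 28 * 0.340412 = 1933

1933 kW


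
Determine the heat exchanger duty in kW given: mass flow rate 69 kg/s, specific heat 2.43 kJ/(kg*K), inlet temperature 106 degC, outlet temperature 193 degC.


Q = m_dot * cp * delta_T
delta_T = 193 - 106 = 87 K
Q = 69 * 2.43 * 87
= 167.67 * 87
= 14587.29 kW

14587.29 kW


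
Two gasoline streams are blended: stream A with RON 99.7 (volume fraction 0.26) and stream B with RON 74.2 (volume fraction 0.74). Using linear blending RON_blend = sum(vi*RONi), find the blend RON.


Linear blending: RON_blend = sum(vi * RONi)
Contribution 1: 0.26 * 99.7 = 25.922
Contribution 2: 0.74 * 74.2 = 54.908
RON_blend = 25.922 + 54.908 = 80.83

80.83


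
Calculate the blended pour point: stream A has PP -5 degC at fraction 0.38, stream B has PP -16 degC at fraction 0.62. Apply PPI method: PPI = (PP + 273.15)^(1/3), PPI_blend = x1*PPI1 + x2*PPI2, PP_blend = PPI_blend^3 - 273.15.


PPI_1 = (-5 + 273.15)^(1/3) = 6.448508
PPI_2 = (-16 + 273.15)^(1/3) = 6.359098
PPI_blend = 0.38 * 6.448508 + 0.62 * 6.359098 = 6.393074
PP_blend = 6.393074^3 - 273.15 = 261.2939 - 273.15 = -11.86

-11.86 degC


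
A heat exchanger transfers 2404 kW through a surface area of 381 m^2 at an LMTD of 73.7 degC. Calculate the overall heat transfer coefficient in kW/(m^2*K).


From Q = U*A*LMTD, U = Q / (A * LMTD)
U = 2404 / (381 * 73.7) = 2404 / 28079.7 = 0.08561

0.08561 kW/(m^2*K)


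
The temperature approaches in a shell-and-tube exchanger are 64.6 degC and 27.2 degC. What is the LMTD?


LMTD = (dT1 - dT2) / ln(dT1/dT2)
= (64.6 - 27.2) / ln(64.6 / 27.2) = 37.4 / 0.864997 = 43.24

43.24 degC


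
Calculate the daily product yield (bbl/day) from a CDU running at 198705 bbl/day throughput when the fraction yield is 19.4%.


Crude throughput = 198705 bbl/day
Fraction yield = 19.4%
yield = throughput * fraction / 100
yield = 198705 * 19.4 / 100 = 38548.77

38548.77 bbl/day


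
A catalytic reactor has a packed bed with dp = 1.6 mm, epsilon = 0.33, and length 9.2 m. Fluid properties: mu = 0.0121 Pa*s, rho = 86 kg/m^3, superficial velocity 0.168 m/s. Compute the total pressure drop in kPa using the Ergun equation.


dp = 1.6 mm = 0.0016 m
Viscous term = 150*0.0121*0.168*(1-0.33)^2 / (0.0016^2*0.33^3) = 1487830
Inertial term = 1.75*86*0.168^2*(1-0.33) / (0.0016*0.33^3) = 49495.8
dP/L = 1487830 + 49495.8 = 1537330 Pa/m
dP = 1537330 * 9.2 / 1000 = 14140 kPa

14140 kPa


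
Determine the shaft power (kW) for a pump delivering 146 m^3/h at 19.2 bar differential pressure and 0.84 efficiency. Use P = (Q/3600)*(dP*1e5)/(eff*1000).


Q = 146 / 3600 = 0.0405556 m^3/s
P = 0.0405556 * (19.2 * 1e5) / 0.84 / 1000 = 92.70

92.70 kW


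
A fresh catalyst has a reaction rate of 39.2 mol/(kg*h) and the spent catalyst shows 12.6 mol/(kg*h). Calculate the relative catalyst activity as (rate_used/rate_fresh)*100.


Activity (%) = (rate_used / rate_fresh) * 100
rate_used = 12.6, rate_fresh = 39.2
= (12.6 / 39.2) * 100
= 0.3214 * 100 = 32.14

32.14 %


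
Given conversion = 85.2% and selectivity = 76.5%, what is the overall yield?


Overall yield = conversion (%) * selectivity (%) / 100
Conversion = 85.2%, Selectivity = 76.5%
Y = 85.2 * 76.5 / 100
= 65.178 %

65.178 %


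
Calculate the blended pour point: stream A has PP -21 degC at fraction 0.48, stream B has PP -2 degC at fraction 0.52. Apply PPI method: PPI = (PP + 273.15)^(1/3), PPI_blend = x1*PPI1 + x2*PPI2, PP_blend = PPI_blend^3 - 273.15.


PPI_1 = (-21 + 273.15)^(1/3) = 6.317613
PPI_2 = (-2 + 273.15)^(1/3) = 6.472467
PPI_blend = 0.48 * 6.317613 + 0.52 * 6.472467 = 6.398137
PP_blend = 6.398137^3 - 273.15 = 261.9151 - 273.15 = -11.23

-11.23 degC


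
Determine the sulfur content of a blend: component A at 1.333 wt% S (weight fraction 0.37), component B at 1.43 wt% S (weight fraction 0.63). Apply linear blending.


Linear sulfur blending: S_blend = x1*S1 + x2*S2
Contribution 1: 0.37 * 1.333 = 0.49321 wt%
Contribution 2: 0.63 * 1.43 = 0.9009 wt%
S_blend = 0.49321 + 0.9009 = 1.39411

1.39411 wt%


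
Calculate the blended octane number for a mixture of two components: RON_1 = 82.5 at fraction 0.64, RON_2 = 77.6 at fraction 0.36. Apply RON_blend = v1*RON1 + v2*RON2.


Linear blending: RON_blend = sum(vi * RONi)
Contribution 1: 0.64 * 82.5 = 52.8
Contribution 2: 0.36 * 77.6 = 27.936
RON_blend = 52.8 + 27.936 = 80.736

80.736
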